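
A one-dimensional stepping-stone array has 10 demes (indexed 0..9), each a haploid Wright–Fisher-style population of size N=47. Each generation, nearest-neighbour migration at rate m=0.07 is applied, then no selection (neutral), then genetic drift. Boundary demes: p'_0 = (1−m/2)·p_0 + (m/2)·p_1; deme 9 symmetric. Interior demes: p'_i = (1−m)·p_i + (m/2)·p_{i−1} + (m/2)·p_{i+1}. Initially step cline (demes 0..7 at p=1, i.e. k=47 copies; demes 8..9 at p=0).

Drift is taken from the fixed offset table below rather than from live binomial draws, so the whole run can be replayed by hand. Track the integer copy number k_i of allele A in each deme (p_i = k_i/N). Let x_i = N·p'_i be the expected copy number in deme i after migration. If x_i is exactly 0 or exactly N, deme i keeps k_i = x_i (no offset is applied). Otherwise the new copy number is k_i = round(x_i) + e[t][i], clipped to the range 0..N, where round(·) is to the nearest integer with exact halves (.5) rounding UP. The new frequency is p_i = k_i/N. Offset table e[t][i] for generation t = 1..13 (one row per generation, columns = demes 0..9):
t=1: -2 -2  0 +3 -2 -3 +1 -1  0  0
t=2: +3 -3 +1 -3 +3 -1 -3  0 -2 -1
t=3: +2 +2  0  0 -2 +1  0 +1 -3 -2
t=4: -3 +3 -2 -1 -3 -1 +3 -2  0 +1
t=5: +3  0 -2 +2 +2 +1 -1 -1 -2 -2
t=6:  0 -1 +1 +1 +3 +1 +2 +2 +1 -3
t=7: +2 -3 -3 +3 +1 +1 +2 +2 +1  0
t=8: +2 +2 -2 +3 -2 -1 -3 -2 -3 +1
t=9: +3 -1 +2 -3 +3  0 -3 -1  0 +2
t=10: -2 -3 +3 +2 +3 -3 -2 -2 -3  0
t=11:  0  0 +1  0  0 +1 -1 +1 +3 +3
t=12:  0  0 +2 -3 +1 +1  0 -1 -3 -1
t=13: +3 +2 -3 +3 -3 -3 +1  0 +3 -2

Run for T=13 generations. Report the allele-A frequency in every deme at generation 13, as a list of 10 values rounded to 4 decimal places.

[1.0000, 1.0000, 1.0000, 1.0000, 0.9362, 0.9149, 0.8298, 0.6170, 0.1702, 0.0638]

t=0: k=[47 47 47 47 47 47 47 47 0 0]
t=1: x=[47.0000 47.0000 47.0000 47.0000 47.0000 47.0000 47.0000 45.3550 1.6450 0.0000] k=[47 47 47 47 47 47 47 44 2 0]
t=2: x=[47.0000 47.0000 47.0000 47.0000 47.0000 47.0000 46.8950 42.6350 3.4000 0.0700] k=[47 47 47 47 47 47 44 43 1 0]
t=3: x=[47.0000 47.0000 47.0000 47.0000 47.0000 46.8950 44.0700 41.5650 2.4350 0.0350] k=[47 47 47 47 47 47 44 43 0 0]
t=4: x=[47.0000 47.0000 47.0000 47.0000 47.0000 46.8950 44.0700 41.5300 1.5050 0.0000] k=[47 47 47 47 47 46 47 40 2 0]
t=5: x=[47.0000 47.0000 47.0000 47.0000 46.9650 46.0700 46.7200 38.9150 3.2600 0.0700] k=[47 47 47 47 47 47 46 38 1 0]
t=6: x=[47.0000 47.0000 47.0000 47.0000 47.0000 46.9650 45.7550 36.9850 2.2600 0.0350] k=[47 47 47 47 47 47 47 39 3 0]
t=7: x=[47.0000 47.0000 47.0000 47.0000 47.0000 47.0000 46.7200 38.0200 4.1550 0.1050] k=[47 47 47 47 47 47 47 40 5 0]
t=8: x=[47.0000 47.0000 47.0000 47.0000 47.0000 47.0000 46.7550 39.0200 6.0500 0.1750] k=[47 47 47 47 47 47 44 37 3 1]
t=9: x=[47.0000 47.0000 47.0000 47.0000 47.0000 46.8950 43.8600 36.0550 4.1200 1.0700] k=[47 47 47 47 47 47 41 35 4 3]
t=10: x=[47.0000 47.0000 47.0000 47.0000 47.0000 46.7900 41.0000 34.1250 5.0500 3.0350] k=[47 47 47 47 47 44 39 32 2 3]
t=11: x=[47.0000 47.0000 47.0000 47.0000 46.8950 43.9300 38.9300 31.1950 3.0850 2.9650] k=[47 47 47 47 47 45 38 32 6 6]
t=12: x=[47.0000 47.0000 47.0000 47.0000 46.9300 44.8250 38.0350 31.3000 6.9100 6.0000] k=[47 47 47 47 47 46 38 30 4 5]
t=13: x=[47.0000 47.0000 47.0000 47.0000 46.9650 45.7550 38.0000 29.3700 4.9450 4.9650] k=[47 47 47 47 44 43 39 29 8 3]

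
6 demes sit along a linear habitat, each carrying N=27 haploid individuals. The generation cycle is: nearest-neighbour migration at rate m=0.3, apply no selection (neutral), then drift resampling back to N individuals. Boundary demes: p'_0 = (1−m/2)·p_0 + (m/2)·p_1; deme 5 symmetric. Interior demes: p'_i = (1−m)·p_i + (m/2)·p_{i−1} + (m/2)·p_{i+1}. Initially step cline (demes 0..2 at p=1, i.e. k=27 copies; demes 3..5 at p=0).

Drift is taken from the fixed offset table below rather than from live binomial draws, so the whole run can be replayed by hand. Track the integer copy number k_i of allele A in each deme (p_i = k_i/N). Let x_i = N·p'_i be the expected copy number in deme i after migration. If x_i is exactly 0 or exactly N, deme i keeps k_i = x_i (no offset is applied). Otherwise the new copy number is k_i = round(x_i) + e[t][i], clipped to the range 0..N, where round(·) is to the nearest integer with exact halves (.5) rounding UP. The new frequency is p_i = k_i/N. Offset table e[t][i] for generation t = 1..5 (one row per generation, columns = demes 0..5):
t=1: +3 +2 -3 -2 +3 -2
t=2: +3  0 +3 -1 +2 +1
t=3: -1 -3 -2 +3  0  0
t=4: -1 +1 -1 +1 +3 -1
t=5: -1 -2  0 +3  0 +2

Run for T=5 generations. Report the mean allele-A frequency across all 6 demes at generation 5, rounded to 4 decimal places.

t=0: k=[27 27 27 0 0 0]
t=1: x=[27.0000 27.0000 22.9500 4.0500 0.0000 0.0000] k=[27 27 20 2 0 0]
t=2: x=[27.0000 25.9500 18.3500 4.4000 0.3000 0.0000] k=[27 26 21 3 2 0]
t=3: x=[26.8500 25.4000 19.0500 5.5500 1.8500 0.3000] k=[26 22 17 9 2 0]
t=4: x=[25.4000 21.8500 16.5500 9.1500 2.7500 0.3000] k=[24 23 16 10 6 0]
t=5: x=[23.8500 22.1000 16.1500 10.3000 5.7000 0.9000] k=[23 20 16 13 6 3]

0.5000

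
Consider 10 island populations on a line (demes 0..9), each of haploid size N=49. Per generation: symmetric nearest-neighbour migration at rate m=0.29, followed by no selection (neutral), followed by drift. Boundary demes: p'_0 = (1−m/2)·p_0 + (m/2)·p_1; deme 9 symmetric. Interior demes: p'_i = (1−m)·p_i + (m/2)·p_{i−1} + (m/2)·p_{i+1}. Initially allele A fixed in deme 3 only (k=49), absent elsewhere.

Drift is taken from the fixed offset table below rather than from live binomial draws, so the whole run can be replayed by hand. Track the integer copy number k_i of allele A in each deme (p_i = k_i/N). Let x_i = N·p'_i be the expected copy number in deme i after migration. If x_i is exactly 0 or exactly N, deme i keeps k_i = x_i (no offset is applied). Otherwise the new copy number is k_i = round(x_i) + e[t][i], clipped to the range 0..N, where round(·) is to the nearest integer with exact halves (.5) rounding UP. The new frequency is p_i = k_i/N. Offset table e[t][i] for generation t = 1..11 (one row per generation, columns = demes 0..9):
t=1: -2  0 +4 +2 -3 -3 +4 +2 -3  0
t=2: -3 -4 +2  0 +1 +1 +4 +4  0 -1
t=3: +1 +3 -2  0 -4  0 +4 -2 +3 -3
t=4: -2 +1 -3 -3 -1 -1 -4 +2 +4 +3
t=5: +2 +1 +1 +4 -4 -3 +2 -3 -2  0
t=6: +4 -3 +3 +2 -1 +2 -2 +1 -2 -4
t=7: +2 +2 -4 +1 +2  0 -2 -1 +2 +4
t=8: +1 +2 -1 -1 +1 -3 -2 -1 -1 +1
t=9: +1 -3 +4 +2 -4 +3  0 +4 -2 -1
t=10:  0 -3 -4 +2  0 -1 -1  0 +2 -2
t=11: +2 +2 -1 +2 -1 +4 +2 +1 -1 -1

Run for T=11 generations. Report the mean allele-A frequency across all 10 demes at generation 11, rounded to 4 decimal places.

0.1143

t=0: k=[0 0 0 49 0 0 0 0 0 0]
t=1: x=[0.0000 0.0000 7.1050 34.7900 7.1050 0.0000 0.0000 0.0000 0.0000 0.0000] k=[0 0 11 37 4 0 0 0 0 0]
t=2: x=[0.0000 1.5950 13.1750 28.4450 8.2050 0.5800 0.0000 0.0000 0.0000 0.0000] k=[0 0 15 28 9 2 0 0 0 0]
t=3: x=[0.0000 2.1750 14.7100 23.3600 10.7400 2.7250 0.2900 0.0000 0.0000 0.0000] k=[0 5 13 23 7 3 4 0 0 0]
t=4: x=[0.7250 5.4350 13.2900 19.2300 8.7400 3.7250 3.2750 0.5800 0.0000 0.0000] k=[0 6 10 16 8 3 0 3 0 0]
t=5: x=[0.8700 5.7100 10.2900 13.9700 8.4350 3.2900 0.8700 2.1300 0.4350 0.0000] k=[3 7 11 18 4 0 3 0 0 0]
t=6: x=[3.5800 7.0000 11.4350 14.9550 5.4500 1.0150 2.1300 0.4350 0.0000 0.0000] k=[8 4 14 17 4 3 0 1 0 0]
t=7: x=[7.4200 6.0300 12.9850 14.6800 5.7400 2.7100 0.5800 0.7100 0.1450 0.0000] k=[9 8 9 16 8 3 0 0 2 0]
t=8: x=[8.8550 8.2900 9.8700 13.8250 8.4350 3.2900 0.4350 0.2900 1.4200 0.2900] k=[10 10 9 13 9 0 0 0 0 1]
t=9: x=[10.0000 9.8550 9.7250 11.8400 8.2750 1.3050 0.0000 0.0000 0.1450 0.8550] k=[11 7 14 14 4 4 0 0 0 0]
t=10: x=[10.4200 8.5950 12.9850 12.5500 5.4500 3.4200 0.5800 0.0000 0.0000 0.0000] k=[10 6 9 15 5 2 0 0 0 0]
t=11: x=[9.4200 7.0150 9.4350 12.6800 6.0150 2.1450 0.2900 0.0000 0.0000 0.0000] k=[11 9 8 15 5 6 2 0 0 0]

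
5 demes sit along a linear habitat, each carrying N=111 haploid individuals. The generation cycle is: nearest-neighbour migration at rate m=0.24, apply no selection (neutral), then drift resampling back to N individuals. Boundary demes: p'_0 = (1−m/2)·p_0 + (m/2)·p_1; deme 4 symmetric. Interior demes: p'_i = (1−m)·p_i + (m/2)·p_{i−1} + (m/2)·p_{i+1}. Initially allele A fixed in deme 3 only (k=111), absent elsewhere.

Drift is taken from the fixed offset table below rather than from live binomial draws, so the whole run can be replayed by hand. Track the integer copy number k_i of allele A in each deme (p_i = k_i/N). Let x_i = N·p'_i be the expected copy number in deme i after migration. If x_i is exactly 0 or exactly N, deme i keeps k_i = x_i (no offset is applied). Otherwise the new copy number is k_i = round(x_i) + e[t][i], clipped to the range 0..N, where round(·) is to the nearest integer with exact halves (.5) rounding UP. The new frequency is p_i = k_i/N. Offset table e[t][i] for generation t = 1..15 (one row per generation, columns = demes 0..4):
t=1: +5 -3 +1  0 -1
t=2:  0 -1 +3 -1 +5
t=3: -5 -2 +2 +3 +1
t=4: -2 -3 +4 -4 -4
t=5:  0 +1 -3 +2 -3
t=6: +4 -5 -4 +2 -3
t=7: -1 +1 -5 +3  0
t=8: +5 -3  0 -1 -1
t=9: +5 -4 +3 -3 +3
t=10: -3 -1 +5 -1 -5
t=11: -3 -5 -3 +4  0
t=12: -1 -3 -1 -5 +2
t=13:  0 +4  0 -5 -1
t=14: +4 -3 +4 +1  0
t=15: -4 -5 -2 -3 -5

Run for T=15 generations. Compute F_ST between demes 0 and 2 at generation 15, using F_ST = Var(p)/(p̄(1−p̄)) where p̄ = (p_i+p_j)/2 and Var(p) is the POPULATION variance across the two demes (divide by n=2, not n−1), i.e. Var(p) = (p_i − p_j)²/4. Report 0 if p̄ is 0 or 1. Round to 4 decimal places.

0.0343

t=0: k=[0 0 0 111 0]
t=1: x=[0.0000 0.0000 13.3200 84.3600 13.3200] k=[0 0 14 84 12]
t=2: x=[0.0000 1.6800 20.7200 66.9600 20.6400] k=[0 1 24 66 26]
t=3: x=[0.1200 3.6400 26.2800 56.1600 30.8000] k=[0 2 28 59 32]
t=4: x=[0.2400 4.8800 28.6000 52.0400 35.2400] k=[0 2 33 48 31]
t=5: x=[0.2400 5.4800 31.0800 44.1600 33.0400] k=[0 6 28 46 30]
t=6: x=[0.7200 7.9200 27.5200 41.9200 31.9200] k=[5 3 24 44 29]
t=7: x=[4.7600 5.7600 23.8800 39.8000 30.8000] k=[4 7 19 43 31]
t=8: x=[4.3600 8.0800 20.4400 38.6800 32.4400] k=[9 5 20 38 31]
t=9: x=[8.5200 7.2800 20.3600 35.0000 31.8400] k=[14 3 23 32 35]
t=10: x=[12.6800 6.7200 21.6800 31.2800 34.6400] k=[10 6 27 30 30]
t=11: x=[9.5200 9.0000 24.8400 29.6400 30.0000] k=[7 4 22 34 30]
t=12: x=[6.6400 6.5200 21.2800 32.0800 30.4800] k=[6 4 20 27 32]
t=13: x=[5.7600 6.1600 18.9200 26.7600 31.4000] k=[6 10 19 22 30]
t=14: x=[6.4800 10.6000 18.2800 22.6000 29.0400] k=[10 8 22 24 29]
t=15: x=[9.7600 9.9200 20.5600 24.3600 28.4000] k=[6 5 19 21 23]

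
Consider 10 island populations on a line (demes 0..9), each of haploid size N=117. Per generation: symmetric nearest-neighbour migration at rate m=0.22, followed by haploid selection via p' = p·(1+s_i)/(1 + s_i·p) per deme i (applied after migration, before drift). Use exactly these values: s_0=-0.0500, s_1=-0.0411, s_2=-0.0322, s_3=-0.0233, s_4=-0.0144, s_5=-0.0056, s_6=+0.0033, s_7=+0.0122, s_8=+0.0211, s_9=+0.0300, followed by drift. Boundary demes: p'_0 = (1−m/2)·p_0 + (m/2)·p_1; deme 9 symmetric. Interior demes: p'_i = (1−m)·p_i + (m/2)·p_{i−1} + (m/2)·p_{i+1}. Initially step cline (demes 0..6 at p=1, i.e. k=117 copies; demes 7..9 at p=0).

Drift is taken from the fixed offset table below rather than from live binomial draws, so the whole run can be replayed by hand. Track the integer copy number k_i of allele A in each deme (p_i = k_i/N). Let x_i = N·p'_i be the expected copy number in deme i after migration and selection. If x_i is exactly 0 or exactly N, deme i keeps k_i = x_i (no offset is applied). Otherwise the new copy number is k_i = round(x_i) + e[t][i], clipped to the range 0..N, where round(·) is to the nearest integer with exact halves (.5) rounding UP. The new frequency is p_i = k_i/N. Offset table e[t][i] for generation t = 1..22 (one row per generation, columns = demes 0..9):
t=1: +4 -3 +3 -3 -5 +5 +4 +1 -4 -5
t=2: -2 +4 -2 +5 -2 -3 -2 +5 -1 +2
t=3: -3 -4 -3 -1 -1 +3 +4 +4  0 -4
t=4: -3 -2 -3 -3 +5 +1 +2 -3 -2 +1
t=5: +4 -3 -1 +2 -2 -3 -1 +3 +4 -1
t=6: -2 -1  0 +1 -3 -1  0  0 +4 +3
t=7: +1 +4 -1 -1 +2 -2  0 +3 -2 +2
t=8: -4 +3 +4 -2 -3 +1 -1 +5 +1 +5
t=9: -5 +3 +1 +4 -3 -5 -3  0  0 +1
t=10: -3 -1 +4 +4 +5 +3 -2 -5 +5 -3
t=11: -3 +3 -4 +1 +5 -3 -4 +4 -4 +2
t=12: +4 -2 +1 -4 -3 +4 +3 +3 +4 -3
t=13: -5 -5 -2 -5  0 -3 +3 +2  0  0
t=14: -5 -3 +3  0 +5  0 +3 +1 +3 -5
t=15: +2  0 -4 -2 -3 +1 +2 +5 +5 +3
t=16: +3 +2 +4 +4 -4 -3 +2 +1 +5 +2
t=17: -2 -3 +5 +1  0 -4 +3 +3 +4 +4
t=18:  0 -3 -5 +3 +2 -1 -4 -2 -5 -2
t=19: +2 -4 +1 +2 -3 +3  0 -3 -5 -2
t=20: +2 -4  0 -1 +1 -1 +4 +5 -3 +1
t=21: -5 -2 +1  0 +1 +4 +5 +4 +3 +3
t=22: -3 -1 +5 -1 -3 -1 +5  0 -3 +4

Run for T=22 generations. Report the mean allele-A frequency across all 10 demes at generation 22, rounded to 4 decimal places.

0.7607

t=0: k=[117 117 117 117 117 117 117 0 0 0]
t=1: x=[117.0000 117.0000 117.0000 117.0000 117.0000 117.0000 104.1677 13.0096 0.0000 0.0000] k=[117 117 117 117 117 117 108 14 0 0]
t=2: x=[117.0000 117.0000 117.0000 117.0000 117.0000 116.0045 98.7009 23.0234 1.5721 0.0000] k=[117 117 117 117 117 113 97 28 1 0]
t=3: x=[117.0000 117.0000 117.0000 117.0000 116.5536 111.6514 91.2363 32.9060 3.9387 0.1133] k=[117 117 117 117 116 115 95 37 4 0]
t=4: x=[117.0000 117.0000 117.0000 116.8874 115.9855 112.8878 90.8869 40.0689 7.3322 0.4531] k=[117 117 117 114 117 114 93 37 5 1]
t=5: x=[117.0000 117.0000 116.6591 114.6053 116.3304 111.9932 89.2199 39.9584 8.2385 1.4827] k=[117 117 116 117 114 109 88 43 12 0]
t=6: x=[117.0000 116.8853 116.1942 116.5495 113.7343 107.1896 85.4360 44.8750 14.3508 1.3591] k=[117 116 116 117 111 106 85 45 18 4]
t=7: x=[116.8842 116.0722 116.0806 116.2118 111.0283 104.1760 82.9895 46.7700 19.7707 5.6981] k=[117 117 115 115 113 102 83 50 18 8]
t=8: x=[117.0000 116.7706 115.1617 114.7281 111.9402 101.0428 81.5415 50.4577 20.7744 9.3512] k=[117 117 117 113 109 102 81 55 22 14]
t=9: x=[117.0000 117.0000 116.5454 112.9079 108.5571 100.3801 80.5327 54.5830 25.1599 15.2681] k=[117 117 117 117 106 95 78 55 25 16]
t=10: x=[117.0000 117.0000 117.0000 115.7614 105.8546 94.2372 77.4263 54.5830 27.7496 17.4238] k=[117 117 117 117 111 97 75 50 33 14]
t=11: x=[117.0000 117.0000 117.0000 116.3243 110.0255 96.0235 74.7590 51.2289 33.2749 16.5046] k=[117 117 117 117 115 93 71 55 29 19]
t=12: x=[117.0000 117.0000 117.0000 116.7748 112.7409 92.8927 71.7515 54.2527 31.2358 20.5968] k=[117 117 117 113 110 97 75 57 35 18]
t=13: x=[117.0000 117.0000 116.5454 113.0204 108.7900 95.9131 75.5282 56.9144 36.0689 20.3624] k=[117 117 115 108 109 93 79 59 36 20]
t=14: x=[117.0000 116.7706 114.3671 108.7000 106.9981 93.1134 78.4252 59.0247 37.2985 22.2884] k=[117 114 117 109 112 93 81 60 40 17]
t=15: x=[116.6527 114.5618 115.7502 110.0576 109.4786 93.6653 80.0933 60.4644 40.2193 20.0157] k=[117 115 112 108 106 95 82 65 45 23]
t=16: x=[116.7684 114.8013 111.7276 108.0266 104.8530 94.6787 81.6413 65.0205 45.3586 26.0130] k=[117 117 116 112 101 92 84 66 50 28]
t=17: x=[117.0000 116.8853 115.6263 111.0993 101.0209 91.9998 82.9795 66.5682 49.9367 31.0901] k=[117 114 117 112 101 88 86 70 54 35]
t=18: x=[116.6527 114.5618 116.0909 111.2117 100.5763 89.0908 84.5373 70.3406 54.2771 37.8428] k=[117 112 111 114 103 88 81 68 49 36]
t=19: x=[116.4212 112.2525 111.2641 112.3560 102.3754 88.7599 80.4229 67.6863 50.2577 38.1864] k=[117 108 112 114 99 92 80 65 45 36]
t=20: x=[115.9584 109.1274 111.6143 112.0188 99.6669 91.3377 79.7537 64.8008 46.7951 37.7417] k=[117 105 112 111 101 90 84 70 44 39]
t=21: x=[115.6114 106.7026 110.9345 109.8534 100.6874 90.4349 83.1992 69.0236 46.8955 40.3275] k=[111 105 112 110 102 94 88 73 50 43]
t=22: x=[110.0104 106.0195 110.8212 109.1695 101.8093 94.1168 87.0834 72.4550 52.3634 44.5827] k=[107 105 116 108 99 93 92 72 49 49]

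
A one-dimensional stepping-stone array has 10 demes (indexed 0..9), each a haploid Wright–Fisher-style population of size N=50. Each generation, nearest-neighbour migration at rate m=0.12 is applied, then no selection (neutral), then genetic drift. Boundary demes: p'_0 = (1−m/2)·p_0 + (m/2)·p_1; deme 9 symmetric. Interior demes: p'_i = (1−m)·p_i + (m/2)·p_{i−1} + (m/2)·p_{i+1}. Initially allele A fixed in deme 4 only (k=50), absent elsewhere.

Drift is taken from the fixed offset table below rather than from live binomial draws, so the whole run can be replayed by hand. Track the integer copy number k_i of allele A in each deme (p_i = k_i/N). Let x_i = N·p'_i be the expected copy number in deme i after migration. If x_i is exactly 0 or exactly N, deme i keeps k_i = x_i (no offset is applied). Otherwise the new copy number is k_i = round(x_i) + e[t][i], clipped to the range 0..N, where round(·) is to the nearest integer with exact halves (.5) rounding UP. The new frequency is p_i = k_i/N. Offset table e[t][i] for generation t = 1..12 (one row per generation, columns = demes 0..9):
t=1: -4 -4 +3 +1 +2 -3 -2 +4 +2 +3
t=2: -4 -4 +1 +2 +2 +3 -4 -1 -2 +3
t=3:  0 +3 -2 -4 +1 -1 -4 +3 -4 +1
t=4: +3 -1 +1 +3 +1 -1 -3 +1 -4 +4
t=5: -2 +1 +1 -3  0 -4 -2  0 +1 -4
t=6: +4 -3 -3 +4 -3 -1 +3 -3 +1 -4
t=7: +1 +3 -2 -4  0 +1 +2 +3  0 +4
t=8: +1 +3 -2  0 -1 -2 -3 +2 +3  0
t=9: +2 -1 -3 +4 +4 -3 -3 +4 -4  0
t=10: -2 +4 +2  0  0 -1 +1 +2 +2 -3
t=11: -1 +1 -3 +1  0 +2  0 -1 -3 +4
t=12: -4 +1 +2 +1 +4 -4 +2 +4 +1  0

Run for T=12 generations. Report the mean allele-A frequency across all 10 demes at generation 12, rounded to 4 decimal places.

t=0: k=[0 0 0 0 50 0 0 0 0 0]
t=1: x=[0.0000 0.0000 0.0000 3.0000 44.0000 3.0000 0.0000 0.0000 0.0000 0.0000] k=[0 0 0 4 46 0 0 0 0 0]
t=2: x=[0.0000 0.0000 0.2400 6.2800 40.7200 2.7600 0.0000 0.0000 0.0000 0.0000] k=[0 0 1 8 43 6 0 0 0 0]
t=3: x=[0.0000 0.0600 1.3600 9.6800 38.6800 7.8600 0.3600 0.0000 0.0000 0.0000] k=[0 3 0 6 40 7 0 0 0 0]
t=4: x=[0.1800 2.6400 0.5400 7.6800 35.9800 8.5600 0.4200 0.0000 0.0000 0.0000] k=[3 2 2 11 37 8 0 0 0 0]
t=5: x=[2.9400 2.0600 2.5400 12.0200 33.7000 9.2600 0.4800 0.0000 0.0000 0.0000] k=[1 3 4 9 34 5 0 0 0 0]
t=6: x=[1.1200 2.9400 4.2400 10.2000 30.7600 6.4400 0.3000 0.0000 0.0000 0.0000] k=[5 0 1 14 28 5 3 0 0 0]
t=7: x=[4.7000 0.3600 1.7200 14.0600 25.7800 6.2600 2.9400 0.1800 0.0000 0.0000] k=[6 3 0 10 26 7 5 3 0 0]
t=8: x=[5.8200 3.0000 0.7800 10.3600 23.9000 8.0200 5.0000 2.9400 0.1800 0.0000] k=[7 6 0 10 23 6 2 5 3 0]
t=9: x=[6.9400 5.7000 0.9600 10.1800 21.2000 6.7800 2.4200 4.7000 2.9400 0.1800] k=[9 5 0 14 25 4 0 9 0 0]
t=10: x=[8.7600 4.9400 1.1400 13.8200 23.0800 5.0200 0.7800 7.9200 0.5400 0.0000] k=[7 9 3 14 23 4 2 10 3 0]
t=11: x=[7.1200 8.5200 4.0200 13.8800 21.3200 5.0200 2.6000 9.1000 3.2400 0.1800] k=[6 10 1 15 21 7 3 8 0 4]
t=12: x=[6.2400 9.2200 2.3800 14.5200 19.8000 7.6000 3.5400 7.2200 0.7200 3.7600] k=[2 10 4 16 24 4 6 11 2 4]

0.1660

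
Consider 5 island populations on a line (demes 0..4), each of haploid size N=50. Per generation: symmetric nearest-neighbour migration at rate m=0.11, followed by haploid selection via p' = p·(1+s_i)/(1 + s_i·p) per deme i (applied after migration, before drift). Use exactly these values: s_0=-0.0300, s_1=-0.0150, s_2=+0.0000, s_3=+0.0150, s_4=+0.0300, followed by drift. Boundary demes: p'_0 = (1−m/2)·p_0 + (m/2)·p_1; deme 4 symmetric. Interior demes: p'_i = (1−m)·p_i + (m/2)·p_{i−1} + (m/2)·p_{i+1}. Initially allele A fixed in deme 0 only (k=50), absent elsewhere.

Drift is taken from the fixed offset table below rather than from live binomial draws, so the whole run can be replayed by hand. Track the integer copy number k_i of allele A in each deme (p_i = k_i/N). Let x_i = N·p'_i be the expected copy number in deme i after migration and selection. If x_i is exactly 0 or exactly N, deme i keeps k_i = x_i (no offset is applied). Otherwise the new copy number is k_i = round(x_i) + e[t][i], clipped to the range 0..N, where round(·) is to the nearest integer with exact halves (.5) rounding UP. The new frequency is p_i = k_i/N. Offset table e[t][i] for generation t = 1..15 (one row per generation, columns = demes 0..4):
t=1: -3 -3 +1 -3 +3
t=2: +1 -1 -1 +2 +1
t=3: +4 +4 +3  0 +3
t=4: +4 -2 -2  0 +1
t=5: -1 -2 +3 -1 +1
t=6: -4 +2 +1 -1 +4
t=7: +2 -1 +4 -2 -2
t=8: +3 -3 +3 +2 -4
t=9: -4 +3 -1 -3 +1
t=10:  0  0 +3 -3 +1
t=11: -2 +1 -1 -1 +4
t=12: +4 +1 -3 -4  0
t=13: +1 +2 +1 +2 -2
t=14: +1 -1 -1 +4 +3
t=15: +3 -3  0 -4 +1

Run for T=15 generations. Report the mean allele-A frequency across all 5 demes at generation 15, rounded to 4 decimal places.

t=0: k=[50 0 0 0 0]
t=1: x=[47.1698 2.7110 0.0000 0.0000 0.0000] k=[44 0 0 0 0]
t=2: x=[41.3646 2.3854 0.0000 0.0000 0.0000] k=[42 1 0 0 0]
t=3: x=[39.4945 3.1550 0.0550 0.0000 0.0000] k=[43 7 3 0 0]
t=4: x=[40.7934 8.6513 3.0550 0.1675 0.0000] k=[45 7 1 0 0]
t=5: x=[42.7226 8.6513 1.2750 0.0558 0.0000] k=[42 7 4 0 0]
t=6: x=[39.8305 8.6513 3.9450 0.2233 0.0000] k=[36 11 5 0 0]
t=7: x=[34.2988 11.9074 5.0550 0.2791 0.0000] k=[36 11 9 0 0]
t=8: x=[34.2988 12.1256 8.6150 0.5024 0.0000] k=[37 9 12 3 0]
t=9: x=[35.1439 10.5784 11.3400 3.3766 0.1699] k=[31 14 10 0 1]
t=10: x=[29.6988 14.5585 9.6700 0.6140 0.9728] k=[30 15 13 0 2]
t=11: x=[28.8040 15.5526 12.3950 0.8372 1.9445] k=[27 17 11 0 6]
t=12: x=[26.0702 17.0498 10.7250 0.9488 5.8203] k=[30 18 8 0 6]
t=13: x=[28.9698 17.9358 8.1100 0.7814 5.8203] k=[30 20 9 3 4]
t=14: x=[29.0803 19.7641 9.2750 3.4323 4.0538] k=[30 19 8 7 7]
t=15: x=[29.0251 18.8223 8.5500 7.1457 7.1798] k=[32 16 9 3 8]

0.2720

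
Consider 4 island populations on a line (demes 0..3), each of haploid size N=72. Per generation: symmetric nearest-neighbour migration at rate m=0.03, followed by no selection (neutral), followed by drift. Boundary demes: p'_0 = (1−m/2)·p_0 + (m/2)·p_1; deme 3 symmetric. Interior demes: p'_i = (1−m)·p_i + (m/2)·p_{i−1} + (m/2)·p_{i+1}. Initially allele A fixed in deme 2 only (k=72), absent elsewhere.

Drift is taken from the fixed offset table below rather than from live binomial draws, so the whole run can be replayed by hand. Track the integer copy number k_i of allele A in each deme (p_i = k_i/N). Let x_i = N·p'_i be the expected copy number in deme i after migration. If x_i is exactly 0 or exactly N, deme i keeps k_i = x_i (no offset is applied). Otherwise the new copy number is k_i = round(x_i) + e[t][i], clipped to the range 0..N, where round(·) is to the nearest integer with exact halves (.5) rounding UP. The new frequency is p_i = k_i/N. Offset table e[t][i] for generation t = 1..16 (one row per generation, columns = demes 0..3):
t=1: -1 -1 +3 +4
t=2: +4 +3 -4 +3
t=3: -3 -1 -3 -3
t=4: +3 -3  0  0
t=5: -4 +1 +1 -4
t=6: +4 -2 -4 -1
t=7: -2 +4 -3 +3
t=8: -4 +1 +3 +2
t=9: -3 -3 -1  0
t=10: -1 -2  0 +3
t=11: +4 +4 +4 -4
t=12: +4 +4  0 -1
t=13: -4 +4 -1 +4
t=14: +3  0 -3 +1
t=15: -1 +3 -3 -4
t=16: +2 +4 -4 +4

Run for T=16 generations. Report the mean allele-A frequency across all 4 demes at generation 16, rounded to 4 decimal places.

t=0: k=[0 0 72 0]
t=1: x=[0.0000 1.0800 69.8400 1.0800] k=[0 0 72 5]
t=2: x=[0.0000 1.0800 69.9150 6.0050] k=[0 4 66 9]
t=3: x=[0.0600 4.8700 64.2150 9.8550] k=[0 4 61 7]
t=4: x=[0.0600 4.7950 59.3350 7.8100] k=[3 2 59 8]
t=5: x=[2.9850 2.8700 57.3800 8.7650] k=[0 4 58 5]
t=6: x=[0.0600 4.7500 56.3950 5.7950] k=[4 3 52 5]
t=7: x=[3.9850 3.7500 50.5600 5.7050] k=[2 8 48 9]
t=8: x=[2.0900 8.5100 46.8150 9.5850] k=[0 10 50 12]
t=9: x=[0.1500 10.4500 48.8300 12.5700] k=[0 7 48 13]
t=10: x=[0.1050 7.5100 46.8600 13.5250] k=[0 6 47 17]
t=11: x=[0.0900 6.5250 45.9350 17.4500] k=[4 11 50 13]
t=12: x=[4.1050 11.4800 48.8600 13.5550] k=[8 15 49 13]
t=13: x=[8.1050 15.4050 47.9500 13.5400] k=[4 19 47 18]
t=14: x=[4.2250 19.1950 46.1450 18.4350] k=[7 19 43 19]
t=15: x=[7.1800 19.1800 42.2800 19.3600] k=[6 22 39 15]
t=16: x=[6.2400 22.0150 38.3850 15.3600] k=[8 26 34 19]

0.3021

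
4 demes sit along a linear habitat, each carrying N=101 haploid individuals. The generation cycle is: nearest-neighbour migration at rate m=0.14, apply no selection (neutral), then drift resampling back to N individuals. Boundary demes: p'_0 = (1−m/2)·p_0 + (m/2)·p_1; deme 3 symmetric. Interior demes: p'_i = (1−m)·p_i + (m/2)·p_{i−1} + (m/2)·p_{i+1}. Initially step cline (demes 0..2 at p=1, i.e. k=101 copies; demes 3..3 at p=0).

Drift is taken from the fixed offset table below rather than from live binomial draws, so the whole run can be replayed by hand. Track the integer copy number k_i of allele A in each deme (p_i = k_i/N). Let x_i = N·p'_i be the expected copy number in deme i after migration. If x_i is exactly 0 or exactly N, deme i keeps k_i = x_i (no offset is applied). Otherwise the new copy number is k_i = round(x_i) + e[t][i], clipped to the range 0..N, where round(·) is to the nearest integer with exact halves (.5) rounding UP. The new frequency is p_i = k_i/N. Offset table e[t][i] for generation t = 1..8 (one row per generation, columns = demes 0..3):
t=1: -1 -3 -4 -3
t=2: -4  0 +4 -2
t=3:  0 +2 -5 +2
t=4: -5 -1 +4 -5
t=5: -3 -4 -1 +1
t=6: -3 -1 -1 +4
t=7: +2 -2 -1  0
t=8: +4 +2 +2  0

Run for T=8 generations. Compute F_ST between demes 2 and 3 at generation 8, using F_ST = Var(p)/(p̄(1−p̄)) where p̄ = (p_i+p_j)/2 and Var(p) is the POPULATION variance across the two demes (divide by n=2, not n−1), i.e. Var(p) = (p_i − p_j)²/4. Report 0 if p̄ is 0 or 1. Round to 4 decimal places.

t=0: k=[101 101 101 0]
t=1: x=[101.0000 101.0000 93.9300 7.0700] k=[101 101 90 4]
t=2: x=[101.0000 100.2300 84.7500 10.0200] k=[101 100 89 8]
t=3: x=[100.9300 99.3000 84.1000 13.6700] k=[101 101 79 16]
t=4: x=[101.0000 99.4600 76.1300 20.4100] k=[101 98 80 15]
t=5: x=[100.7900 96.9500 76.7100 19.5500] k=[98 93 76 21]
t=6: x=[97.6500 92.1600 73.3400 24.8500] k=[95 91 72 29]
t=7: x=[94.7200 89.9500 70.3200 32.0100] k=[97 88 69 32]
t=8: x=[96.3700 87.3000 67.7400 34.5900] k=[100 89 70 35]

0.1203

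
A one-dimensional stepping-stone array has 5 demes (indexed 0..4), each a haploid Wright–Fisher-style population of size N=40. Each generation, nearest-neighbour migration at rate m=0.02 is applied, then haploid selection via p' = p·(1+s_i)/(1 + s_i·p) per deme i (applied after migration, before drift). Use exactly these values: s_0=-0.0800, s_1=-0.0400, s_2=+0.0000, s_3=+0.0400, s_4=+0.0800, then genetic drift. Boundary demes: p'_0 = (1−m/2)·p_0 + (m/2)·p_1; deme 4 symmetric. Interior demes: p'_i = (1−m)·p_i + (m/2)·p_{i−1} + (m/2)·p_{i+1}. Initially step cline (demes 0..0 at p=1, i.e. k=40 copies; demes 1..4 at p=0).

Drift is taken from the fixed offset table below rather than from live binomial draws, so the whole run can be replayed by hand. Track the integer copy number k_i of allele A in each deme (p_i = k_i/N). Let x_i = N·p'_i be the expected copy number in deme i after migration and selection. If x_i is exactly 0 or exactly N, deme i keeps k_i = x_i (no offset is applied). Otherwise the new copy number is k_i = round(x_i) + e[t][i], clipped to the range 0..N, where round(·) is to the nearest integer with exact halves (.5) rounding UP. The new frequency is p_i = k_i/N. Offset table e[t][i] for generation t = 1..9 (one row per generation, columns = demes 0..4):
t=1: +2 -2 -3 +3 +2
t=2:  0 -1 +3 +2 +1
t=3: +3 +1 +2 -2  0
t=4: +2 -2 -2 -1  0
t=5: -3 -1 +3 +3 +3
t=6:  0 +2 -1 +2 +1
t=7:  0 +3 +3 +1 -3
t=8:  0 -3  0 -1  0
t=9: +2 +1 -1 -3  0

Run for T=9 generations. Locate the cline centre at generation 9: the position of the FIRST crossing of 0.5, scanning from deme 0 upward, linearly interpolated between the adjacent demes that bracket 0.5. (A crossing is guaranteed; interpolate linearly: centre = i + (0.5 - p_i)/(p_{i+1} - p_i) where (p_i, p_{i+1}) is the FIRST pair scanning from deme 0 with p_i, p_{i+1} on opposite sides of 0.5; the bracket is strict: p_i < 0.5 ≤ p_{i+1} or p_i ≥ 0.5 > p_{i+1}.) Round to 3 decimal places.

0.469

t=0: k=[40 0 0 0 0]
t=1: x=[39.5656 0.3842 0.0000 0.0000 0.0000] k=[40 0 0 0 0]
t=2: x=[39.5656 0.3842 0.0000 0.0000 0.0000] k=[40 0 0 0 0]
t=3: x=[39.5656 0.3842 0.0000 0.0000 0.0000] k=[40 1 0 0 0]
t=4: x=[39.5764 1.3266 0.0100 0.0000 0.0000] k=[40 0 0 0 0]
t=5: x=[39.5656 0.3842 0.0000 0.0000 0.0000] k=[37 0 0 0 0]
t=6: x=[36.3636 0.3553 0.0000 0.0000 0.0000] k=[36 2 0 0 0]
t=7: x=[35.3267 2.2324 0.0200 0.0000 0.0000] k=[35 5 3 0 0]
t=8: x=[34.3047 5.0957 2.9900 0.0312 0.0000] k=[34 2 3 0 0]
t=9: x=[33.2235 2.2420 2.9600 0.0312 0.0000] k=[35 3 2 0 0]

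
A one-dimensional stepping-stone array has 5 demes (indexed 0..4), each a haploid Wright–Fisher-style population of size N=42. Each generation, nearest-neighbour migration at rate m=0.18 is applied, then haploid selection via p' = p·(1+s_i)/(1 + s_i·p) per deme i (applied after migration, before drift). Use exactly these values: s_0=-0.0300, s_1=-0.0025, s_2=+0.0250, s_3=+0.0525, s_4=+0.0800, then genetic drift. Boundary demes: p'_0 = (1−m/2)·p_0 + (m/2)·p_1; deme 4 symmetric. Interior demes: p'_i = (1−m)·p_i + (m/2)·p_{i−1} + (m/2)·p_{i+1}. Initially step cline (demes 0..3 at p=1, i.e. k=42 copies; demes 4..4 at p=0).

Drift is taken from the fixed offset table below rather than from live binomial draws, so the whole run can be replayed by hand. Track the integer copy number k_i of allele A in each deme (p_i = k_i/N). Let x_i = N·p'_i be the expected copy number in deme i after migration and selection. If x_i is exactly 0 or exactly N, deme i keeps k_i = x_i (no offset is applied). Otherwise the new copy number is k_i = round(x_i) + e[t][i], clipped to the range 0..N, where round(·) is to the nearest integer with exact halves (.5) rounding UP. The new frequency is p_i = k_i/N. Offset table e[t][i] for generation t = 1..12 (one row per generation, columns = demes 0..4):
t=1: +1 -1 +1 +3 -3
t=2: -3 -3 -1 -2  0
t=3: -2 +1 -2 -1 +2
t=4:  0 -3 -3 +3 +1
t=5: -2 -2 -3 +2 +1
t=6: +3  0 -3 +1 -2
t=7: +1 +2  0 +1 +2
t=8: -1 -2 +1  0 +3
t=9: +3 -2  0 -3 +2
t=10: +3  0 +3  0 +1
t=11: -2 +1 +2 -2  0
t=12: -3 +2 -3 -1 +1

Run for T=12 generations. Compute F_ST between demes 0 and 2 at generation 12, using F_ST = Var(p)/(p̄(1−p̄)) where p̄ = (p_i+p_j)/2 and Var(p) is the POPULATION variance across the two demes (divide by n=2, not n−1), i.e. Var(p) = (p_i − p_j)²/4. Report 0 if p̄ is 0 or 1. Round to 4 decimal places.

0.0041

t=0: k=[42 42 42 42 0]
t=1: x=[42.0000 42.0000 42.0000 38.3924 4.0532] k=[42 42 42 41 1]
t=2: x=[42.0000 42.0000 41.9122 37.6919 4.9248] k=[42 42 41 36 5]
t=3: x=[42.0000 41.9098 40.6721 33.9967 8.2902] k=[42 42 39 33 10]
t=4: x=[42.0000 41.7293 38.8037 31.8685 12.7426] k=[42 39 36 35 14]
t=5: x=[41.7217 38.9930 36.3027 33.5506 16.6570] k=[40 37 33 36 18]
t=6: x=[39.6637 36.8988 33.7943 34.4327 20.4262] k=[42 37 31 35 18]
t=7: x=[41.5362 36.8988 32.0882 33.4633 20.3359] k=[42 39 32 34 22]
t=8: x=[41.7217 38.6323 32.9860 33.1041 23.8767] k=[41 37 34 33 27]
t=9: x=[40.5993 37.0791 34.3359 32.9195 28.2607] k=[42 35 34 30 30]
t=10: x=[41.3508 35.5263 33.8928 30.7856 30.6486] k=[42 36 37 31 32]
t=11: x=[41.4435 36.6183 36.4893 32.0244 32.4881] k=[39 38 38 30 32]
t=12: x=[38.8217 38.0811 37.3825 31.3128 32.4017] k=[36 40 34 30 33]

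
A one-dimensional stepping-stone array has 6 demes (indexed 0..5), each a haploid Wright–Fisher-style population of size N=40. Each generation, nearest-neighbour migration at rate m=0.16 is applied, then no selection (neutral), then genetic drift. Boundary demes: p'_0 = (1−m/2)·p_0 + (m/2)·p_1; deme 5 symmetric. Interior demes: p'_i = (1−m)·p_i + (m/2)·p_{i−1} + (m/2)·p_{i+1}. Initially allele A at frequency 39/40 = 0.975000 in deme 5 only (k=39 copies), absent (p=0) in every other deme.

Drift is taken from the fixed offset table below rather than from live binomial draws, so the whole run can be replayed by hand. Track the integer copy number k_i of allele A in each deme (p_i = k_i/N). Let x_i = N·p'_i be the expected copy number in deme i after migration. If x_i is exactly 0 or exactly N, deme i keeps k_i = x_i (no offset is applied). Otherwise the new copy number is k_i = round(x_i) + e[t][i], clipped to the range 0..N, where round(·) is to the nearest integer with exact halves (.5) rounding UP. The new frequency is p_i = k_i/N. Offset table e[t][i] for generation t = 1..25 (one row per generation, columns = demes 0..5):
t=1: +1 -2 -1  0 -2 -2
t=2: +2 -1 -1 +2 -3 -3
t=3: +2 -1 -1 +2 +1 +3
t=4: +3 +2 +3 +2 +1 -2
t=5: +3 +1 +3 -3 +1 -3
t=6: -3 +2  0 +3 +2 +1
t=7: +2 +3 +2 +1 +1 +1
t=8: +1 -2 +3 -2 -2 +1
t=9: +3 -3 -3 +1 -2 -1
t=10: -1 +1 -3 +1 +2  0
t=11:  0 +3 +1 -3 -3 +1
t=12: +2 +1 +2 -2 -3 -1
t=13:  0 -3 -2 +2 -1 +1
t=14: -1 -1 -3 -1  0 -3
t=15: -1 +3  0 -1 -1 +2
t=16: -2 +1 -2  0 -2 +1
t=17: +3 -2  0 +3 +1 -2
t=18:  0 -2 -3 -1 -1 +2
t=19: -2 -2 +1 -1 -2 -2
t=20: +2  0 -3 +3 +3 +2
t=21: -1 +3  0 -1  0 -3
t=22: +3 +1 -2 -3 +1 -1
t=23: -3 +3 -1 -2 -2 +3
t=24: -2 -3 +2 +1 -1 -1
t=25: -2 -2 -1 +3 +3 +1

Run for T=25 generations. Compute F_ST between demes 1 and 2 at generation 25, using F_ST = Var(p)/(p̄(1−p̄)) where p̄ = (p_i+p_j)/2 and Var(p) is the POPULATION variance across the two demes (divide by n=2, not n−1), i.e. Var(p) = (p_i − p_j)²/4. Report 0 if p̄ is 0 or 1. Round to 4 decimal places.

t=0: k=[0 0 0 0 0 39]
t=1: x=[0.0000 0.0000 0.0000 0.0000 3.1200 35.8800] k=[0 0 0 0 1 34]
t=2: x=[0.0000 0.0000 0.0000 0.0800 3.5600 31.3600] k=[0 0 0 2 1 28]
t=3: x=[0.0000 0.0000 0.1600 1.7600 3.2400 25.8400] k=[0 0 0 4 4 29]
t=4: x=[0.0000 0.0000 0.3200 3.6800 6.0000 27.0000] k=[0 0 3 6 7 25]
t=5: x=[0.0000 0.2400 3.0000 5.8400 8.3600 23.5600] k=[0 1 6 3 9 21]
t=6: x=[0.0800 1.3200 5.3600 3.7200 9.4800 20.0400] k=[0 3 5 7 11 21]
t=7: x=[0.2400 2.9200 5.0000 7.1600 11.4800 20.2000] k=[2 6 7 8 12 21]
t=8: x=[2.3200 5.7600 7.0000 8.2400 12.4000 20.2800] k=[3 4 10 6 10 21]
t=9: x=[3.0800 4.4000 9.2000 6.6400 10.5600 20.1200] k=[6 1 6 8 9 19]
t=10: x=[5.6000 1.8000 5.7600 7.9200 9.7200 18.2000] k=[5 3 3 9 12 18]
t=11: x=[4.8400 3.1600 3.4800 8.7600 12.2400 17.5200] k=[5 6 4 6 9 19]
t=12: x=[5.0800 5.7600 4.3200 6.0800 9.5600 18.2000] k=[7 7 6 4 7 17]
t=13: x=[7.0000 6.9200 5.9200 4.4000 7.5600 16.2000] k=[7 4 4 6 7 17]
t=14: x=[6.7600 4.2400 4.1600 5.9200 7.7200 16.2000] k=[6 3 1 5 8 13]
t=15: x=[5.7600 3.0800 1.4800 4.9200 8.1600 12.6000] k=[5 6 1 4 7 15]
t=16: x=[5.0800 5.5200 1.6400 4.0000 7.4000 14.3600] k=[3 7 0 4 5 15]
t=17: x=[3.3200 6.1200 0.8800 3.7600 5.7200 14.2000] k=[6 4 1 7 7 12]
t=18: x=[5.8400 3.9200 1.7200 6.5200 7.4000 11.6000] k=[6 2 0 6 6 14]
t=19: x=[5.6800 2.1600 0.6400 5.5200 6.6400 13.3600] k=[4 0 2 5 5 11]
t=20: x=[3.6800 0.4800 2.0800 4.7600 5.4800 10.5200] k=[6 0 0 8 8 13]
t=21: x=[5.5200 0.4800 0.6400 7.3600 8.4000 12.6000] k=[5 3 1 6 8 10]
t=22: x=[4.8400 3.0000 1.5600 5.7600 8.0000 9.8400] k=[8 4 0 3 9 9]
t=23: x=[7.6800 4.0000 0.5600 3.2400 8.5200 9.0000] k=[5 7 0 1 7 12]
t=24: x=[5.1600 6.2800 0.6400 1.4000 6.9200 11.6000] k=[3 3 3 2 6 11]
t=25: x=[3.0000 3.0000 2.9200 2.4000 6.0800 10.6000] k=[1 1 2 5 9 12]

0.0043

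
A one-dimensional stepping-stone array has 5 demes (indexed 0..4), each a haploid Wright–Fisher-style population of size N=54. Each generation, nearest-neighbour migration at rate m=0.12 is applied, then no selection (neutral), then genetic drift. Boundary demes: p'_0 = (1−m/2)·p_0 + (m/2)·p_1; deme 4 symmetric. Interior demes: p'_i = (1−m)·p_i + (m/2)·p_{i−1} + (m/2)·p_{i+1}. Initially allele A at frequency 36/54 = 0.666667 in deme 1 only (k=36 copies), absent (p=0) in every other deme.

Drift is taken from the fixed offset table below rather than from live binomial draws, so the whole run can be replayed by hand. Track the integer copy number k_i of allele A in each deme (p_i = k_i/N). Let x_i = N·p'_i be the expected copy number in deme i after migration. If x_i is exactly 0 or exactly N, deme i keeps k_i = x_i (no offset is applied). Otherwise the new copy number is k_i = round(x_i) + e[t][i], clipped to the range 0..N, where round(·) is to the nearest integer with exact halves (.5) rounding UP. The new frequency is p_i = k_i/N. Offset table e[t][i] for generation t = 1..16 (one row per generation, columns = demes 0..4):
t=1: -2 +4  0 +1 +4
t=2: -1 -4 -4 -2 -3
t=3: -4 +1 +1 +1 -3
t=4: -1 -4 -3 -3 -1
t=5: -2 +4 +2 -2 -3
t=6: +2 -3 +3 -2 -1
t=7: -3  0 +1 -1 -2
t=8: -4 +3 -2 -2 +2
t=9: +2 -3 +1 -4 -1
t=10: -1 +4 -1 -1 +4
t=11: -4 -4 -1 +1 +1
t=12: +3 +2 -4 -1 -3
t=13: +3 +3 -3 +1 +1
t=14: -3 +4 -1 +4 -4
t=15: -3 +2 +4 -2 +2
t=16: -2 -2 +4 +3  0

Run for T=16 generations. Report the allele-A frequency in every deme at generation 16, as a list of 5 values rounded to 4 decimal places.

[0.0185, 0.2407, 0.1667, 0.0926, 0.0370]

t=0: k=[0 36 0 0 0]
t=1: x=[2.1600 31.6800 2.1600 0.0000 0.0000] k=[0 36 2 0 0]
t=2: x=[2.1600 31.8000 3.9200 0.1200 0.0000] k=[1 28 0 0 0]
t=3: x=[2.6200 24.7000 1.6800 0.0000 0.0000] k=[0 26 3 0 0]
t=4: x=[1.5600 23.0600 4.2000 0.1800 0.0000] k=[1 19 1 0 0]
t=5: x=[2.0800 16.8400 2.0200 0.0600 0.0000] k=[0 21 4 0 0]
t=6: x=[1.2600 18.7200 4.7800 0.2400 0.0000] k=[3 16 8 0 0]
t=7: x=[3.7800 14.7400 8.0000 0.4800 0.0000] k=[1 15 9 0 0]
t=8: x=[1.8400 13.8000 8.8200 0.5400 0.0000] k=[0 17 7 0 0]
t=9: x=[1.0200 15.3800 7.1800 0.4200 0.0000] k=[3 12 8 0 0]
t=10: x=[3.5400 11.2200 7.7600 0.4800 0.0000] k=[3 15 7 0 0]
t=11: x=[3.7200 13.8000 7.0600 0.4200 0.0000] k=[0 10 6 1 0]
t=12: x=[0.6000 9.1600 5.9400 1.2400 0.0600] k=[4 11 2 0 0]
t=13: x=[4.4200 10.0400 2.4200 0.1200 0.0000] k=[7 13 0 1 0]
t=14: x=[7.3600 11.8600 0.8400 0.8800 0.0600] k=[4 16 0 5 0]
t=15: x=[4.7200 14.3200 1.2600 4.4000 0.3000] k=[2 16 5 2 2]
t=16: x=[2.8400 14.5000 5.4800 2.1800 2.0000] k=[1 13 9 5 2]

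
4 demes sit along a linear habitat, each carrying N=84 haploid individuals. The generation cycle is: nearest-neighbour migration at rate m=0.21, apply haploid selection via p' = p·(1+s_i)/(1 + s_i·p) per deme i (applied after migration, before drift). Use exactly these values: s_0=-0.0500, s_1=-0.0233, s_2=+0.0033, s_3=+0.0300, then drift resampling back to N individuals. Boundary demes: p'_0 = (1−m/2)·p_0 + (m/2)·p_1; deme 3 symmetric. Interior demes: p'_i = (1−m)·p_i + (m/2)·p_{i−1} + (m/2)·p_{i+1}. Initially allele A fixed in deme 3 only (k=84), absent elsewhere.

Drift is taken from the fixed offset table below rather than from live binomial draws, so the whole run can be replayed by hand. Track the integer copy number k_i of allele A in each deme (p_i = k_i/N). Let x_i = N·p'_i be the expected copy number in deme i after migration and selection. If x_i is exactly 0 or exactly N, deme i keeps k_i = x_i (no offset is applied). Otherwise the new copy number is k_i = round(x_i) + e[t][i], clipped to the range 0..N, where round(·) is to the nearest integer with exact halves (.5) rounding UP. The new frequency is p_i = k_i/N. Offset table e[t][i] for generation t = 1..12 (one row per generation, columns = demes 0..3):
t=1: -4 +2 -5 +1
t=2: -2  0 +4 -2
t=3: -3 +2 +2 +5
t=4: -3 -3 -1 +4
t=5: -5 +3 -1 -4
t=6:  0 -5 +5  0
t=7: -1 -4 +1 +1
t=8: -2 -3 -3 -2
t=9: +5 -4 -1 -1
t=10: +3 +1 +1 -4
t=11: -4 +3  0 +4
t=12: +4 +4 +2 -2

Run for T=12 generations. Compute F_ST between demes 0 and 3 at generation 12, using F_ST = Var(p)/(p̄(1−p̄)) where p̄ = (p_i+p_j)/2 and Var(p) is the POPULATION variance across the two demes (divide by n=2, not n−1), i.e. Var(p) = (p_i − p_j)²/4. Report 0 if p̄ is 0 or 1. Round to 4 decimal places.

t=0: k=[0 0 0 84]
t=1: x=[0.0000 0.0000 8.8460 75.4106] k=[0 0 4 76]
t=2: x=[0.0000 0.4103 11.1719 68.8113] k=[0 0 15 67]
t=3: x=[0.0000 1.5390 18.9333 62.0230] k=[0 4 21 67]
t=4: x=[0.3991 5.2478 24.1016 62.6442] k=[0 2 23 67]
t=5: x=[0.1995 3.9062 25.4734 62.8512] k=[0 7 24 59]
t=6: x=[0.6986 7.8800 25.9490 55.8806] k=[1 3 31 56]
t=7: x=[1.1503 5.6054 30.7492 53.9479] k=[0 2 32 55]
t=8: x=[0.1995 4.8315 31.3297 53.1641] k=[0 2 28 51]
t=9: x=[0.1995 4.4202 27.7462 49.1890] k=[5 0 27 48]
t=10: x=[4.2626 3.2848 26.4296 46.4098] k=[7 4 27 42]
t=11: x=[6.3761 6.5855 26.2194 41.0452] k=[2 10 26 45]
t=12: x=[2.7026 10.6194 26.3746 43.6251] k=[7 15 28 42]

0.2101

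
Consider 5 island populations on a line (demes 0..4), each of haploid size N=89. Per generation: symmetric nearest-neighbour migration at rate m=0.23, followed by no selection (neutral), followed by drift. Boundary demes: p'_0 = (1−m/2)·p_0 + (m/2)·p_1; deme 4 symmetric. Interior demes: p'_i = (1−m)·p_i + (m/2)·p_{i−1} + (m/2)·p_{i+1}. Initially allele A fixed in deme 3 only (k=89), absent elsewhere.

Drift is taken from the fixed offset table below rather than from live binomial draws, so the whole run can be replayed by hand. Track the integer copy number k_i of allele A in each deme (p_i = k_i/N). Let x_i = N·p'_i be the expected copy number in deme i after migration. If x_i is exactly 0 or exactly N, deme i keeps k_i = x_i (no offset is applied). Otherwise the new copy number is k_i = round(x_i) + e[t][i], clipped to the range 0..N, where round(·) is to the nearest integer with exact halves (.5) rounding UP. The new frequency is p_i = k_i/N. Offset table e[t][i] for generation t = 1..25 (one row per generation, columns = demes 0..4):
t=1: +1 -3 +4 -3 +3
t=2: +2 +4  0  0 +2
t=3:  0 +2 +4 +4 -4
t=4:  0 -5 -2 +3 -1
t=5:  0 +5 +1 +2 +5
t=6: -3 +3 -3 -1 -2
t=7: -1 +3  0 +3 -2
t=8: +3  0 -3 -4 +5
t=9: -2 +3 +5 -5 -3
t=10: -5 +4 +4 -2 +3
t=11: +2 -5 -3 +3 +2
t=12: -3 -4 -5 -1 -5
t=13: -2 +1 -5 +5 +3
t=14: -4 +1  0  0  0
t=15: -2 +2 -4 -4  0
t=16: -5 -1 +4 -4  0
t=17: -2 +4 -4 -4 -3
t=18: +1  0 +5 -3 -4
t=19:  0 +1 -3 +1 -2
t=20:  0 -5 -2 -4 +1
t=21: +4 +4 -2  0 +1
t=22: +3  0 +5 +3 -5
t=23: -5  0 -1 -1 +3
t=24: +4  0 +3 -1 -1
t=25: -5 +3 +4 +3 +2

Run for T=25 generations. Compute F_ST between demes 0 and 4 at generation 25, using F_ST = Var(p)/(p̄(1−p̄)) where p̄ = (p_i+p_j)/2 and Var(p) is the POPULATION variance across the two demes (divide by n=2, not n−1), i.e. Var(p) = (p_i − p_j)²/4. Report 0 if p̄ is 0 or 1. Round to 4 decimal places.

0.0316

t=0: k=[0 0 0 89 0]
t=1: x=[0.0000 0.0000 10.2350 68.5300 10.2350] k=[0 0 14 66 13]
t=2: x=[0.0000 1.6100 18.3700 53.9250 19.0950] k=[0 6 18 54 21]
t=3: x=[0.6900 6.6900 20.7600 46.0650 24.7950] k=[1 9 25 50 21]
t=4: x=[1.9200 9.9200 26.0350 43.7900 24.3350] k=[2 5 24 47 23]
t=5: x=[2.3450 6.8400 24.4600 41.5950 25.7600] k=[2 12 25 44 31]
t=6: x=[3.1500 12.3450 25.6900 40.3200 32.4950] k=[0 15 23 39 30]
t=7: x=[1.7250 14.1950 23.9200 36.1250 31.0350] k=[1 17 24 39 29]
t=8: x=[2.8400 15.9650 24.9200 36.1250 30.1500] k=[6 16 22 32 35]
t=9: x=[7.1500 15.5400 22.4600 31.1950 34.6550] k=[5 19 27 26 32]
t=10: x=[6.6100 18.3100 25.9650 26.8050 31.3100] k=[2 22 30 25 34]
t=11: x=[4.3000 20.6200 28.5050 26.6100 32.9650] k=[6 16 26 30 35]
t=12: x=[7.1500 16.0000 25.3100 30.1150 34.4250] k=[4 12 20 29 29]
t=13: x=[4.9200 12.0000 20.1150 27.9650 29.0000] k=[3 13 15 33 32]
t=14: x=[4.1500 12.0800 16.8400 30.8150 32.1150] k=[0 13 17 31 32]
t=15: x=[1.4950 11.9650 18.1500 29.5050 31.8850] k=[0 14 14 26 32]
t=16: x=[1.6100 12.3900 15.3800 25.3100 31.3100] k=[0 11 19 21 31]
t=17: x=[1.2650 10.6550 18.3100 21.9200 29.8500] k=[0 15 14 18 27]
t=18: x=[1.7250 13.1600 14.5750 18.5750 25.9650] k=[3 13 20 16 22]
t=19: x=[4.1500 12.6550 18.7350 17.1500 21.3100] k=[4 14 16 18 19]
t=20: x=[5.1500 13.0800 16.0000 17.8850 18.8850] k=[5 8 14 14 20]
t=21: x=[5.3450 8.3450 13.3100 14.6900 19.3100] k=[9 12 11 15 20]
t=22: x=[9.3450 11.5400 11.5750 15.1150 19.4250] k=[12 12 17 18 14]
t=23: x=[12.0000 12.5750 16.5400 17.4250 14.4600] k=[7 13 16 16 17]
t=24: x=[7.6900 12.6550 15.6550 16.1150 16.8850] k=[12 13 19 15 16]
t=25: x=[12.1150 13.5750 17.8500 15.5750 15.8850] k=[7 17 22 19 18]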